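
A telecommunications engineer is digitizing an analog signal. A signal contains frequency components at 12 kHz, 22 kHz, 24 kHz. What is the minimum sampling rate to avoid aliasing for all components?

The highest frequency component is f_max = 24 kHz.
Nyquist rate = 2 * f_max = 2 * 24 kHz = 48 kHz.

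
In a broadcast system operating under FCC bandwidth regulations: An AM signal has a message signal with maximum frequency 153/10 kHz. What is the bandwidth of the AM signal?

In AM (double-sideband), the bandwidth is twice the message frequency.
BW = 2 * f_m = 2 * 153/10 kHz = 153/5 kHz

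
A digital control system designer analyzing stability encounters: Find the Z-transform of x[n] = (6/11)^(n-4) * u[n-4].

Time-shifting property: if X(z) = Z{x[n]}, then Z{x[n-d]} = z^(-d) * X(z)
X(z) = z/(z - 6/11) for x[n] = (6/11)^n * u[n]
Z{x[n-4]} = z^(-4) * z/(z - 6/11) = z^(-3)/(z - 6/11)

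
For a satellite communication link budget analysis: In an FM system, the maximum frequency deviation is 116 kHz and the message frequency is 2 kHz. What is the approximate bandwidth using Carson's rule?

Carson's rule: BW = 2*(delta_f + f_m)
= 2*(116 + 2) kHz = 236 kHz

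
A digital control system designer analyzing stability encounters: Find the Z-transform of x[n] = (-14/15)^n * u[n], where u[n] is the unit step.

The Z-transform of a^n * u[n] is z/(z-a) for |z| > |a|.
Here a = -14/15, so X(z) = z/(z - (-14/15)) = 15z/(15z + 14)
ROC: |z| > 14/15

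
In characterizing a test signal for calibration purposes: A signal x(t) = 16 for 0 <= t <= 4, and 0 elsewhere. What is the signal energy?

Energy = integral of |x(t)|^2 dt over the signal duration
= 16^2 * 4 = 256 * 4 = 1024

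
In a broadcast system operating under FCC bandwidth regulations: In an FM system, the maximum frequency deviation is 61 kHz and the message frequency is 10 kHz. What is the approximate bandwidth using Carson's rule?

Carson's rule: BW = 2*(delta_f + f_m)
= 2*(61 + 10) kHz = 142 kHz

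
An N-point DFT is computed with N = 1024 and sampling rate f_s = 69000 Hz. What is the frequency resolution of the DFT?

DFT frequency resolution = f_s / N
= 69000 / 1024 = 8625/128 Hz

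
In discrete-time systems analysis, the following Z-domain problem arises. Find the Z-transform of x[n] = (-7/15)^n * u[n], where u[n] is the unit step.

The Z-transform of a^n * u[n] is z/(z-a) for |z| > |a|.
Here a = -7/15, so X(z) = z/(z - (-7/15)) = 15z/(15z + 7)
ROC: |z| > 7/15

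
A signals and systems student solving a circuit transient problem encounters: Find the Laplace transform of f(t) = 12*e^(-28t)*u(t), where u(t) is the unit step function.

Standard Laplace transform pair:
e^(-at)*u(t) <-> 1/(s+a)
With a = 28: L{12*e^(-28t)*u(t)} = 12/(s+28), ROC: Re(s) > -28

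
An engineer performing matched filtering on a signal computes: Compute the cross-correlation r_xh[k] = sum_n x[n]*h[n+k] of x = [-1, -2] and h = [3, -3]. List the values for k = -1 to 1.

Both sequences indexed from 0 and zero outside their support.
Lags with overlap: k = -1 to 1.
  r_xh[-1] = x[1]*h[0] = -6
  r_xh[0] = x[0]*h[0] + x[1]*h[1] = 3
  r_xh[1] = x[0]*h[1] = 3
r_xh = [-6, 3, 3] (for k = -1, ..., 1)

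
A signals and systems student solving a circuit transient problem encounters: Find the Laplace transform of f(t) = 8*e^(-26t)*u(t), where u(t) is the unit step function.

Standard Laplace transform pair:
e^(-at)*u(t) <-> 1/(s+a)
With a = 26: L{8*e^(-26t)*u(t)} = 8/(s+26), ROC: Re(s) > -26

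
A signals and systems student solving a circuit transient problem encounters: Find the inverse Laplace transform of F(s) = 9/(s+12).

Standard pair: k/(s+a) <-> k*e^(-at)*u(t)
With k=9, a=12: f(t) = 9*e^(-12t)*u(t)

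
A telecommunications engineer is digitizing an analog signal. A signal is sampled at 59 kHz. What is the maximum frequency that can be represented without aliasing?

The maximum frequency that can be represented without aliasing
is the Nyquist frequency: f_max = f_s / 2 = 59 kHz / 2 = 59/2 kHz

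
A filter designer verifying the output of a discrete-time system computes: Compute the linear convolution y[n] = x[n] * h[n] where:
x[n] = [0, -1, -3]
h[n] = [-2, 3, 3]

y[n] = sum_k x[k]*h[n-k]. Output length = len(x) + len(h) - 1 = 3 + 3 - 1 = 5.
y[0] = 0*-2 = 0
y[1] = -1*-2 + 0*3 = 2
y[2] = -3*-2 + -1*3 + 0*3 = 3
y[3] = -3*3 + -1*3 = -12
y[4] = -3*3 = -9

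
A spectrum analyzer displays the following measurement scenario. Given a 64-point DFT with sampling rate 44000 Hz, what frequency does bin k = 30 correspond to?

The frequency of DFT bin k is: f_k = k * f_s / N
f_30 = 30 * 44000 / 64 = 20625 Hz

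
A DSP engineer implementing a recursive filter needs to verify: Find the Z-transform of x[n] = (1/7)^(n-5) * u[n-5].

Time-shifting property: if X(z) = Z{x[n]}, then Z{x[n-d]} = z^(-d) * X(z)
X(z) = z/(z - 1/7) for x[n] = (1/7)^n * u[n]
Z{x[n-5]} = z^(-5) * z/(z - 1/7) = z^(-4)/(z - 1/7)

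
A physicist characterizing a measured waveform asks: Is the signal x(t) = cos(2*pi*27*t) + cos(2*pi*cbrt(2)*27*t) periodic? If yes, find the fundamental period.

f1 = 27 Hz, f2 = 27*cbrt(2) Hz
Ratio f2/f1 = cbrt(2), which is irrational.
Since the frequency ratio is irrational, no common period exists.
The signal is not periodic.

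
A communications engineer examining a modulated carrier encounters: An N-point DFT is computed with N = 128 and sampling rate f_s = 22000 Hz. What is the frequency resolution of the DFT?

DFT frequency resolution = f_s / N
= 22000 / 128 = 1375/8 Hz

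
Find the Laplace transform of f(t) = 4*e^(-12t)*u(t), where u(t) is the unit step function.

Standard Laplace transform pair:
e^(-at)*u(t) <-> 1/(s+a)
With a = 12: L{4*e^(-12t)*u(t)} = 4/(s+12), ROC: Re(s) > -12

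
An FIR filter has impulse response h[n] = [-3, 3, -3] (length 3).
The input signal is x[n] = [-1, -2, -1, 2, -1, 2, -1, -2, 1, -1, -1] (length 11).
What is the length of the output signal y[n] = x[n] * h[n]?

For linear convolution, the output length is:
len(y) = len(x) + len(h) - 1 = 11 + 3 - 1 = 13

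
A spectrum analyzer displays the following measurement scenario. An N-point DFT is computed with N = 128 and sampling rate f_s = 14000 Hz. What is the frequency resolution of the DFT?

DFT frequency resolution = f_s / N
= 14000 / 128 = 875/8 Hz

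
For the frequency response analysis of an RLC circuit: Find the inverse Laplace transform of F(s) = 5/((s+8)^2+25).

Standard pair: w/((s+a)^2+w^2) <-> e^(-at)*sin(wt)*u(t)
With a=8, w=5: f(t) = e^(-8t)*sin(5t)*u(t)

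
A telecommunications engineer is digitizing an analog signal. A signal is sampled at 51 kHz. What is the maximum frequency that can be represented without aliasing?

The maximum frequency that can be represented without aliasing
is the Nyquist frequency: f_max = f_s / 2 = 51 kHz / 2 = 51/2 kHz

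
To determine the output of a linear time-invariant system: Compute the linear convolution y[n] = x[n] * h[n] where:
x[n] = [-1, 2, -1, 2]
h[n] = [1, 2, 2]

y[n] = sum_k x[k]*h[n-k]. Output length = len(x) + len(h) - 1 = 4 + 3 - 1 = 6.
y[0] = -1*1 = -1
y[1] = 2*1 + -1*2 = 0
y[2] = -1*1 + 2*2 + -1*2 = 1
y[3] = 2*1 + -1*2 + 2*2 = 4
y[4] = 2*2 + -1*2 = 2
y[5] = 2*2 = 4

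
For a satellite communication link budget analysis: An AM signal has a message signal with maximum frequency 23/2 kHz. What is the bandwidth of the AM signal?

In AM (double-sideband), the bandwidth is twice the message frequency.
BW = 2 * f_m = 2 * 23/2 kHz = 23 kHz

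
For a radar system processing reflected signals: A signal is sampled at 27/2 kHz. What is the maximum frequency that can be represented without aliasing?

The maximum frequency that can be represented without aliasing
is the Nyquist frequency: f_max = f_s / 2 = 27/2 kHz / 2 = 27/4 kHz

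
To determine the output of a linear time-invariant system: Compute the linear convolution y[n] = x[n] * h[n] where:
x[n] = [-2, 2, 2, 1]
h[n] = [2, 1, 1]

y[n] = sum_k x[k]*h[n-k]. Output length = len(x) + len(h) - 1 = 4 + 3 - 1 = 6.
y[0] = -2*2 = -4
y[1] = 2*2 + -2*1 = 2
y[2] = 2*2 + 2*1 + -2*1 = 4
y[3] = 1*2 + 2*1 + 2*1 = 6
y[4] = 1*1 + 2*1 = 3
y[5] = 1*1 = 1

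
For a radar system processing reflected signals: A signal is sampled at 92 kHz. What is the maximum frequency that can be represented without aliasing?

The maximum frequency that can be represented without aliasing
is the Nyquist frequency: f_max = f_s / 2 = 92 kHz / 2 = 46 kHz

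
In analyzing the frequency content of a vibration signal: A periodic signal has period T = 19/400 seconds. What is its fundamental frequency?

The fundamental frequency is the reciprocal of the period.
f = 1/T = 1/(19/400) = 400/19 Hz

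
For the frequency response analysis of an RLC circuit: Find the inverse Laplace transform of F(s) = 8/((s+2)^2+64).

Standard pair: w/((s+a)^2+w^2) <-> e^(-at)*sin(wt)*u(t)
With a=2, w=8: f(t) = e^(-2t)*sin(8t)*u(t)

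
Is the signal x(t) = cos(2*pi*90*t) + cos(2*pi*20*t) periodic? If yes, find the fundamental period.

f1 = 90 Hz, f2 = 20 Hz
Period T1 = 1/90, T2 = 1/20
Ratio T1/T2 = 20/90, which is rational.
The signal is periodic with fundamental period T = 1/GCD(90,20) = 1/10 s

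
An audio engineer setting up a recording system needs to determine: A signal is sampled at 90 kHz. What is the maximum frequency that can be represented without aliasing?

The maximum frequency that can be represented without aliasing
is the Nyquist frequency: f_max = f_s / 2 = 90 kHz / 2 = 45 kHz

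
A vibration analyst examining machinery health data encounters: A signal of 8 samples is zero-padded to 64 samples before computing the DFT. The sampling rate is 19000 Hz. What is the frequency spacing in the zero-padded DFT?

Original DFT: N = 8, resolution = f_s/N = 19000/8 = 2375 Hz
Zero-padded DFT: N = 64, resolution = f_s/N = 19000/64 = 2375/8 Hz
Zero-padding interpolates the spectrum (finer frequency grid)
but does NOT improve the true spectral resolution (ability to resolve close frequencies).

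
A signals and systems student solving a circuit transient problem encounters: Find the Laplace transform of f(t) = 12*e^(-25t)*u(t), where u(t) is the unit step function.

Standard Laplace transform pair:
e^(-at)*u(t) <-> 1/(s+a)
With a = 25: L{12*e^(-25t)*u(t)} = 12/(s+25), ROC: Re(s) > -25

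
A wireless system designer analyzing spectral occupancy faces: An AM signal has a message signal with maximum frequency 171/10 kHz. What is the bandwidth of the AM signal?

In AM (double-sideband), the bandwidth is twice the message frequency.
BW = 2 * f_m = 2 * 171/10 kHz = 171/5 kHz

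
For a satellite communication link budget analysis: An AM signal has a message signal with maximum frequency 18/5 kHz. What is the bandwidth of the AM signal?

In AM (double-sideband), the bandwidth is twice the message frequency.
BW = 2 * f_m = 2 * 18/5 kHz = 36/5 kHz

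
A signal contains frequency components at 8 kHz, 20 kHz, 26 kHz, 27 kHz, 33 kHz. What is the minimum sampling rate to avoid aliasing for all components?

The highest frequency component is f_max = 33 kHz.
Nyquist rate = 2 * f_max = 2 * 33 kHz = 66 kHz.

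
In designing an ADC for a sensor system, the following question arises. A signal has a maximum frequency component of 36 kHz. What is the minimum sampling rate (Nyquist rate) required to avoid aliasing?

By the Nyquist-Shannon sampling theorem,
the minimum sampling rate (Nyquist rate) must be at least 2 * f_max.
Nyquist rate = 2 * 36 kHz = 72 kHz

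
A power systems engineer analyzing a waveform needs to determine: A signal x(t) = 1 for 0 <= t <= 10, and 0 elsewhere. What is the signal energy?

Energy = integral of |x(t)|^2 dt over the signal duration
= 1^2 * 10 = 1 * 10 = 10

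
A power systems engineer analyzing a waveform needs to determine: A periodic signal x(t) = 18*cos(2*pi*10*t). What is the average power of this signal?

Average power of A*cos(wt) is A^2/2.
P = 18^2 / 2 = 324/2 = 162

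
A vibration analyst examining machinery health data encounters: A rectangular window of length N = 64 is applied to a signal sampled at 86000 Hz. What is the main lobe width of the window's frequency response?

For a rectangular window of length N,
the main lobe width in frequency is 2*f_s/N.
= 2*86000/64 = 5375/2 Hz
This determines the minimum frequency separation for resolving two sinusoids.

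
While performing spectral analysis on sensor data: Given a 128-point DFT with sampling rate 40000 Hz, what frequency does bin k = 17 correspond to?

The frequency of DFT bin k is: f_k = k * f_s / N
f_17 = 17 * 40000 / 128 = 10625/2 Hz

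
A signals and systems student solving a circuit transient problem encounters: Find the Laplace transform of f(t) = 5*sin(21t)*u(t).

Standard pair: sin(wt)*u(t) <-> w/(s^2+w^2)
With w = 21: L{5*sin(21t)*u(t)} = 105/(s^2+441)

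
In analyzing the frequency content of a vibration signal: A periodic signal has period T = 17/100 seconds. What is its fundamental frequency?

The fundamental frequency is the reciprocal of the period.
f = 1/T = 1/(17/100) = 100/17 Hz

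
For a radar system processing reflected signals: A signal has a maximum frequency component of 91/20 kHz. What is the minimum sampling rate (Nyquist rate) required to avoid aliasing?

By the Nyquist-Shannon sampling theorem,
the minimum sampling rate (Nyquist rate) must be at least 2 * f_max.
Nyquist rate = 2 * 91/20 kHz = 91/10 kHz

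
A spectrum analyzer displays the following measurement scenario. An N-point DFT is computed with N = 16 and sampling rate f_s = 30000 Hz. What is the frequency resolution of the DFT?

DFT frequency resolution = f_s / N
= 30000 / 16 = 1875 Hz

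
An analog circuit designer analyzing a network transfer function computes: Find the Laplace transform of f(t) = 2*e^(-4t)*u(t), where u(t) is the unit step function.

Standard Laplace transform pair:
e^(-at)*u(t) <-> 1/(s+a)
With a = 4: L{2*e^(-4t)*u(t)} = 2/(s+4), ROC: Re(s) > -4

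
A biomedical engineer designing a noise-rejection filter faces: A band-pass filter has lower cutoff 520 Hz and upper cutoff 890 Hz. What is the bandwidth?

Bandwidth = f_high - f_low
= 890 Hz - 520 Hz = 370 Hz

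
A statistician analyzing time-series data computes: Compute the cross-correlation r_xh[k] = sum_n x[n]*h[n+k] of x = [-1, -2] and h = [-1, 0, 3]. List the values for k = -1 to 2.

Both sequences indexed from 0 and zero outside their support.
Lags with overlap: k = -1 to 2.
  r_xh[-1] = x[1]*h[0] = 2
  r_xh[0] = x[0]*h[0] + x[1]*h[1] = 1
  r_xh[1] = x[0]*h[1] + x[1]*h[2] = -6
  r_xh[2] = x[0]*h[2] = -3
r_xh = [2, 1, -6, -3] (for k = -1, ..., 2)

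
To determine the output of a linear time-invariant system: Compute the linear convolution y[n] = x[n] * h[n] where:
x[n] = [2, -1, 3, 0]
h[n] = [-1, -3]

y[n] = sum_k x[k]*h[n-k]. Output length = len(x) + len(h) - 1 = 4 + 2 - 1 = 5.
y[0] = 2*-1 = -2
y[1] = -1*-1 + 2*-3 = -5
y[2] = 3*-1 + -1*-3 = 0
y[3] = 0*-1 + 3*-3 = -9
y[4] = 0*-3 = 0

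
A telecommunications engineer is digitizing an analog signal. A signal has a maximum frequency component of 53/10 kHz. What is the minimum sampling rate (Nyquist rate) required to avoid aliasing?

By the Nyquist-Shannon sampling theorem,
the minimum sampling rate (Nyquist rate) must be at least 2 * f_max.
Nyquist rate = 2 * 53/10 kHz = 53/5 kHz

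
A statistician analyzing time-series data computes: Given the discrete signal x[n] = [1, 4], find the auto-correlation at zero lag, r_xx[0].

The auto-correlation at zero lag r_xx[0] equals the signal energy.
r_xx[0] = sum of x[n]^2 = 1^2 + 4^2
= 1 + 16 = 17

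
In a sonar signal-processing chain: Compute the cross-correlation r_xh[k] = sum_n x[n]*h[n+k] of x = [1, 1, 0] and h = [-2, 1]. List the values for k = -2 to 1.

Both sequences indexed from 0 and zero outside their support.
Lags with overlap: k = -2 to 1.
  r_xh[-2] = x[2]*h[0] = 0
  r_xh[-1] = x[1]*h[0] + x[2]*h[1] = -2
  r_xh[0] = x[0]*h[0] + x[1]*h[1] = -1
  r_xh[1] = x[0]*h[1] = 1
r_xh = [0, -2, -1, 1] (for k = -2, ..., 1)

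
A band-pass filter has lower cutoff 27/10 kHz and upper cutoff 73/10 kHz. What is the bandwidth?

Bandwidth = f_high - f_low
= 73/10 kHz - 27/10 kHz = 23/5 kHz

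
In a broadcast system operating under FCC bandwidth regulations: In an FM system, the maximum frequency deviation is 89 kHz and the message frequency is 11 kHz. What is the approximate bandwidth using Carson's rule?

Carson's rule: BW = 2*(delta_f + f_m)
= 2*(89 + 11) kHz = 200 kHz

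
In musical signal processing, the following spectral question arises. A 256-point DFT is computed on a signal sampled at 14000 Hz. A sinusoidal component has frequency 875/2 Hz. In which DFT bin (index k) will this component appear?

DFT frequency resolution = f_s/N = 14000/256 = 875/16 Hz
Bin index k = f_signal / resolution = 875/2 / 875/16 = 8
The signal frequency 875/2 Hz falls in DFT bin k = 8.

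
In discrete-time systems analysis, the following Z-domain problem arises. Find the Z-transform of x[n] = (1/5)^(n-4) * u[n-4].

Time-shifting property: if X(z) = Z{x[n]}, then Z{x[n-d]} = z^(-d) * X(z)
X(z) = z/(z - 1/5) for x[n] = (1/5)^n * u[n]
Z{x[n-4]} = z^(-4) * z/(z - 1/5) = z^(-3)/(z - 1/5)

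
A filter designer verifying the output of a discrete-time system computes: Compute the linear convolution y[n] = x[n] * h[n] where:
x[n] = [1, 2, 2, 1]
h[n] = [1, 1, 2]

y[n] = sum_k x[k]*h[n-k]. Output length = len(x) + len(h) - 1 = 4 + 3 - 1 = 6.
y[0] = 1*1 = 1
y[1] = 2*1 + 1*1 = 3
y[2] = 2*1 + 2*1 + 1*2 = 6
y[3] = 1*1 + 2*1 + 2*2 = 7
y[4] = 1*1 + 2*2 = 5
y[5] = 1*2 = 2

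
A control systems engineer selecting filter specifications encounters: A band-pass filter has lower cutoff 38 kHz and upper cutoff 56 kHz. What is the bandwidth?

Bandwidth = f_high - f_low
= 56 kHz - 38 kHz = 18 kHz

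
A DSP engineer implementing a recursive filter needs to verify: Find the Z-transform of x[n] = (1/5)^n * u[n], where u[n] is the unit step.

The Z-transform of a^n * u[n] is z/(z-a) for |z| > |a|.
Here a = 1/5, so X(z) = z/(z - (1/5)) = 5z/(5z - 1)
ROC: |z| > 1/5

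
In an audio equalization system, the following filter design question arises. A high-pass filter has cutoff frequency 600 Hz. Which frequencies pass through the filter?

A high-pass filter passes all frequencies above the cutoff frequency 600 Hz and attenuates lower frequencies.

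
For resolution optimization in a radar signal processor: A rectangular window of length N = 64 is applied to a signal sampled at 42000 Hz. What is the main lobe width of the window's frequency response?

For a rectangular window of length N,
the main lobe width in frequency is 2*f_s/N.
= 2*42000/64 = 2625/2 Hz
This determines the minimum frequency separation for resolving two sinusoids.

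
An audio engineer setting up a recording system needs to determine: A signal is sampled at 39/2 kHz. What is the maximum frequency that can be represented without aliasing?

The maximum frequency that can be represented without aliasing
is the Nyquist frequency: f_max = f_s / 2 = 39/2 kHz / 2 = 39/4 kHz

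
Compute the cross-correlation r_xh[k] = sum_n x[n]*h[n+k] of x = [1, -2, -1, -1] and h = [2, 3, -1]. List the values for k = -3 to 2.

Both sequences indexed from 0 and zero outside their support.
Lags with overlap: k = -3 to 2.
  r_xh[-3] = x[3]*h[0] = -2
  r_xh[-2] = x[2]*h[0] + x[3]*h[1] = -5
  r_xh[-1] = x[1]*h[0] + x[2]*h[1] + x[3]*h[2] = -6
  r_xh[0] = x[0]*h[0] + x[1]*h[1] + x[2]*h[2] = -3
  r_xh[1] = x[0]*h[1] + x[1]*h[2] = 5
  r_xh[2] = x[0]*h[2] = -1
r_xh = [-2, -5, -6, -3, 5, -1] (for k = -3, ..., 2)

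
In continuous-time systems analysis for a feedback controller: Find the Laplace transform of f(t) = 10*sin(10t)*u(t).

Standard pair: sin(wt)*u(t) <-> w/(s^2+w^2)
With w = 10: L{10*sin(10t)*u(t)} = 100/(s^2+100)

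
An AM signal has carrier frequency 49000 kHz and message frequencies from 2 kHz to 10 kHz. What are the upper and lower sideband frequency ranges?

Upper sideband (USB) = fc + [fm_low, fm_high] = 49000 + [2, 10] = [49002, 49010] kHz
Lower sideband (LSB) = fc - [fm_high, fm_low] = 49000 - [10, 2] = [48990, 48998] kHz
Total occupied spectrum: 48990 kHz to 49010 kHz (plus carrier at 49000 kHz)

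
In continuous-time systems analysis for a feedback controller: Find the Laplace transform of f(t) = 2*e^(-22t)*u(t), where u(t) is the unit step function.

Standard Laplace transform pair:
e^(-at)*u(t) <-> 1/(s+a)
With a = 22: L{2*e^(-22t)*u(t)} = 2/(s+22), ROC: Re(s) > -22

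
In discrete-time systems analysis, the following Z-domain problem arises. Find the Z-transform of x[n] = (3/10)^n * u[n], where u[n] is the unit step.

The Z-transform of a^n * u[n] is z/(z-a) for |z| > |a|.
Here a = 3/10, so X(z) = z/(z - (3/10)) = 10z/(10z - 3)
ROC: |z| > 3/10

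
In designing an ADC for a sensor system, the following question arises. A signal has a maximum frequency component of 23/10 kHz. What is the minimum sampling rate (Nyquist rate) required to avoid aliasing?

By the Nyquist-Shannon sampling theorem,
the minimum sampling rate (Nyquist rate) must be at least 2 * f_max.
Nyquist rate = 2 * 23/10 kHz = 23/5 kHz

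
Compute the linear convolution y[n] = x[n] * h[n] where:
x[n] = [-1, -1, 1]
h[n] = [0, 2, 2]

y[n] = sum_k x[k]*h[n-k]. Output length = len(x) + len(h) - 1 = 3 + 3 - 1 = 5.
y[0] = -1*0 = 0
y[1] = -1*0 + -1*2 = -2
y[2] = 1*0 + -1*2 + -1*2 = -4
y[3] = 1*2 + -1*2 = 0
y[4] = 1*2 = 2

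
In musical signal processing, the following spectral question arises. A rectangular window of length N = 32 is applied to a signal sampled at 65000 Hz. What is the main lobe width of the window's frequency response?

For a rectangular window of length N,
the main lobe width in frequency is 2*f_s/N.
= 2*65000/32 = 8125/2 Hz
This determines the minimum frequency separation for resolving two sinusoids.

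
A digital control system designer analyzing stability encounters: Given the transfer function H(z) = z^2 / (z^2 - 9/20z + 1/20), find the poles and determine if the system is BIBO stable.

Poles are roots of the denominator: z^2 - 9/20z + 1/20 = 0.
Quadratic formula: z = [-(-9/20) +/- sqrt((-9/20)^2 - 4*(1/20))] / 2
Discriminant = 81/400 - 1/5 = 1/400; sqrt = 1/20.
z = (9/20 +/- 1/20) / 2 => z = 1/4 or z = 1/5.
|p1| = 1/4, |p2| = 1/5.
For BIBO stability, all poles must lie inside the unit circle (|p| < 1).
System is STABLE since both |p| < 1.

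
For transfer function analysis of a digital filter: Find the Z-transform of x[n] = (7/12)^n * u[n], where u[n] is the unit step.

The Z-transform of a^n * u[n] is z/(z-a) for |z| > |a|.
Here a = 7/12, so X(z) = z/(z - (7/12)) = 12z/(12z - 7)
ROC: |z| > 7/12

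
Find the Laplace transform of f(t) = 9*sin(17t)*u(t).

Standard pair: sin(wt)*u(t) <-> w/(s^2+w^2)
With w = 17: L{9*sin(17t)*u(t)} = 153/(s^2+289)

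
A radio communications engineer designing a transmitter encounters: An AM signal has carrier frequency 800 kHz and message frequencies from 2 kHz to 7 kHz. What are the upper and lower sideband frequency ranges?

Upper sideband (USB) = fc + [fm_low, fm_high] = 800 + [2, 7] = [802, 807] kHz
Lower sideband (LSB) = fc - [fm_high, fm_low] = 800 - [7, 2] = [793, 798] kHz
Total occupied spectrum: 793 kHz to 807 kHz (plus carrier at 800 kHz)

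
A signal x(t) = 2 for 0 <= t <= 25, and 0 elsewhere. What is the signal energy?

Energy = integral of |x(t)|^2 dt over the signal duration
= 2^2 * 25 = 4 * 25 = 100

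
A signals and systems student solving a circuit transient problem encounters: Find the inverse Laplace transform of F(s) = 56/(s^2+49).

Standard pair: w/(s^2+w^2) <-> sin(wt)*u(t)
Recognize w^2 = 49, so w = 7; numerator 56 = 8*7.
f(t) = 8*sin(7t)*u(t)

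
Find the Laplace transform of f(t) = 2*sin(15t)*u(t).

Standard pair: sin(wt)*u(t) <-> w/(s^2+w^2)
With w = 15: L{2*sin(15t)*u(t)} = 30/(s^2+225)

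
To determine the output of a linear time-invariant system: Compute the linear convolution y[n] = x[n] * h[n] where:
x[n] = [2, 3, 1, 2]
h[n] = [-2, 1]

y[n] = sum_k x[k]*h[n-k]. Output length = len(x) + len(h) - 1 = 4 + 2 - 1 = 5.
y[0] = 2*-2 = -4
y[1] = 3*-2 + 2*1 = -4
y[2] = 1*-2 + 3*1 = 1
y[3] = 2*-2 + 1*1 = -3
y[4] = 2*1 = 2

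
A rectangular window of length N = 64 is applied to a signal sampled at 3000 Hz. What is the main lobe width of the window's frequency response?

For a rectangular window of length N,
the main lobe width in frequency is 2*f_s/N.
= 2*3000/64 = 375/4 Hz
This determines the minimum frequency separation for resolving two sinusoids.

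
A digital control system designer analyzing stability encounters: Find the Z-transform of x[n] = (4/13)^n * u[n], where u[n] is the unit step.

The Z-transform of a^n * u[n] is z/(z-a) for |z| > |a|.
Here a = 4/13, so X(z) = z/(z - (4/13)) = 13z/(13z - 4)
ROC: |z| > 4/13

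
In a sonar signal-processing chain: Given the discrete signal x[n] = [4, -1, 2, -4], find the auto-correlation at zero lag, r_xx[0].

The auto-correlation at zero lag r_xx[0] equals the signal energy.
r_xx[0] = sum of x[n]^2 = 4^2 + (-1)^2 + 2^2 + (-4)^2
= 16 + 1 + 4 + 16 = 37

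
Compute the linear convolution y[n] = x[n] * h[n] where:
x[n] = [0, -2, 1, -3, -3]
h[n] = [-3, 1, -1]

y[n] = sum_k x[k]*h[n-k]. Output length = len(x) + len(h) - 1 = 5 + 3 - 1 = 7.
y[0] = 0*-3 = 0
y[1] = -2*-3 + 0*1 = 6
y[2] = 1*-3 + -2*1 + 0*-1 = -5
y[3] = -3*-3 + 1*1 + -2*-1 = 12
y[4] = -3*-3 + -3*1 + 1*-1 = 5
y[5] = -3*1 + -3*-1 = 0
y[6] = -3*-1 = 3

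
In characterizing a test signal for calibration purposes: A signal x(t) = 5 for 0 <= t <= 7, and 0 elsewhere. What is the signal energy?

Energy = integral of |x(t)|^2 dt over the signal duration
= 5^2 * 7 = 25 * 7 = 175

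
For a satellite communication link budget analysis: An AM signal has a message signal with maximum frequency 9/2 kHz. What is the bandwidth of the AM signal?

In AM (double-sideband), the bandwidth is twice the message frequency.
BW = 2 * f_m = 2 * 9/2 kHz = 9 kHz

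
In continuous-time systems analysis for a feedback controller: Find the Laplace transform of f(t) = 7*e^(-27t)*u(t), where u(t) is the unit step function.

Standard Laplace transform pair:
e^(-at)*u(t) <-> 1/(s+a)
With a = 27: L{7*e^(-27t)*u(t)} = 7/(s+27), ROC: Re(s) > -27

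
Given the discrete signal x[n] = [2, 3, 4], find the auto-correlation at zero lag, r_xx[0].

The auto-correlation at zero lag r_xx[0] equals the signal energy.
r_xx[0] = sum of x[n]^2 = 2^2 + 3^2 + 4^2
= 4 + 9 + 16 = 29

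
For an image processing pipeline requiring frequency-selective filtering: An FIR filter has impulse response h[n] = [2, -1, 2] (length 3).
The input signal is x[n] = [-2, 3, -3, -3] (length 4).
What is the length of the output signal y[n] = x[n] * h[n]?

For linear convolution, the output length is:
len(y) = len(x) + len(h) - 1 = 4 + 3 - 1 = 6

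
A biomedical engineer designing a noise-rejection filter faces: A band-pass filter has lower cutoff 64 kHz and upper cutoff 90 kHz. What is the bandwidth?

Bandwidth = f_high - f_low
= 90 kHz - 64 kHz = 26 kHz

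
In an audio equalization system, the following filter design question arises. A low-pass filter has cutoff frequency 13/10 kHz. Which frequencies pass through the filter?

A low-pass filter passes all frequencies below the cutoff frequency 13/10 kHz and attenuates higher frequencies.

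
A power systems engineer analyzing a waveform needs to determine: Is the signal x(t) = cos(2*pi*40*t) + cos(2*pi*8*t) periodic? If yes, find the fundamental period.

f1 = 40 Hz, f2 = 8 Hz
Period T1 = 1/40, T2 = 1/8
Ratio T1/T2 = 8/40, which is rational.
The signal is periodic with fundamental period T = 1/GCD(40,8) = 1/8 s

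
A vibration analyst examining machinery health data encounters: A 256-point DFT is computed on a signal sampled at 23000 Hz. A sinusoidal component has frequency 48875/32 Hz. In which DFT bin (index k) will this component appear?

DFT frequency resolution = f_s/N = 23000/256 = 2875/32 Hz
Bin index k = f_signal / resolution = 48875/32 / 2875/32 = 17
The signal frequency 48875/32 Hz falls in DFT bin k = 17.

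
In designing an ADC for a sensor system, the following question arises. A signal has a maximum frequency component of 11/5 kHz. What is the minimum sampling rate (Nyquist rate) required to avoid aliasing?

By the Nyquist-Shannon sampling theorem,
the minimum sampling rate (Nyquist rate) must be at least 2 * f_max.
Nyquist rate = 2 * 11/5 kHz = 22/5 kHz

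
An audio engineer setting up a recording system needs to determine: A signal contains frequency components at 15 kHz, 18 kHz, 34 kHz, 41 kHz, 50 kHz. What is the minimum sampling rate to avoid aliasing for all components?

The highest frequency component is f_max = 50 kHz.
Nyquist rate = 2 * f_max = 2 * 50 kHz = 100 kHz.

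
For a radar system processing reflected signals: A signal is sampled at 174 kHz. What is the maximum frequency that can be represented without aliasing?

The maximum frequency that can be represented without aliasing
is the Nyquist frequency: f_max = f_s / 2 = 174 kHz / 2 = 87 kHz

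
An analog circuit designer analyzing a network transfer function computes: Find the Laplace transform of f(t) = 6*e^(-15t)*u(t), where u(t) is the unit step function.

Standard Laplace transform pair:
e^(-at)*u(t) <-> 1/(s+a)
With a = 15: L{6*e^(-15t)*u(t)} = 6/(s+15), ROC: Re(s) > -15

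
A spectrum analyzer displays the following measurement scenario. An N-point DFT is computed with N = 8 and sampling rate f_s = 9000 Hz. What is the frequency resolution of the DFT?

DFT frequency resolution = f_s / N
= 9000 / 8 = 1125 Hz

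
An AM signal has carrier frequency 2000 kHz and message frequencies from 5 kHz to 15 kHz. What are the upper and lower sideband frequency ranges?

Upper sideband (USB) = fc + [fm_low, fm_high] = 2000 + [5, 15] = [2005, 2015] kHz
Lower sideband (LSB) = fc - [fm_high, fm_low] = 2000 - [15, 5] = [1985, 1995] kHz
Total occupied spectrum: 1985 kHz to 2015 kHz (plus carrier at 2000 kHz)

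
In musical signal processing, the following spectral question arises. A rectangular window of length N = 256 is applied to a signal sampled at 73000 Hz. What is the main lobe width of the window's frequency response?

For a rectangular window of length N,
the main lobe width in frequency is 2*f_s/N.
= 2*73000/256 = 9125/16 Hz
This determines the minimum frequency separation for resolving two sinusoids.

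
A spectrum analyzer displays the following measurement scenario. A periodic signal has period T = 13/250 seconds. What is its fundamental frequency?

The fundamental frequency is the reciprocal of the period.
f = 1/T = 1/(13/250) = 250/13 Hz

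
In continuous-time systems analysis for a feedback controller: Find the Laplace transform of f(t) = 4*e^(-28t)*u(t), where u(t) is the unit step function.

Standard Laplace transform pair:
e^(-at)*u(t) <-> 1/(s+a)
With a = 28: L{4*e^(-28t)*u(t)} = 4/(s+28), ROC: Re(s) > -28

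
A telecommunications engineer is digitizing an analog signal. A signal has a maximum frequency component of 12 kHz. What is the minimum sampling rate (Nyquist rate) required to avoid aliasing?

By the Nyquist-Shannon sampling theorem,
the minimum sampling rate (Nyquist rate) must be at least 2 * f_max.
Nyquist rate = 2 * 12 kHz = 24 kHz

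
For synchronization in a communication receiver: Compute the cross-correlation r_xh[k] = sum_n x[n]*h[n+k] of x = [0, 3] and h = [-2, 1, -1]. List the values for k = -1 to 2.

Both sequences indexed from 0 and zero outside their support.
Lags with overlap: k = -1 to 2.
  r_xh[-1] = x[1]*h[0] = -6
  r_xh[0] = x[0]*h[0] + x[1]*h[1] = 3
  r_xh[1] = x[0]*h[1] + x[1]*h[2] = -3
  r_xh[2] = x[0]*h[2] = 0
r_xh = [-6, 3, -3, 0] (for k = -1, ..., 2)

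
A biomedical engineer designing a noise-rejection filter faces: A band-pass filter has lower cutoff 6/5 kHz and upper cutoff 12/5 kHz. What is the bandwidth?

Bandwidth = f_high - f_low
= 12/5 kHz - 6/5 kHz = 6/5 kHz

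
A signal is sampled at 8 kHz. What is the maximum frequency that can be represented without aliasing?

The maximum frequency that can be represented without aliasing
is the Nyquist frequency: f_max = f_s / 2 = 8 kHz / 2 = 4 kHz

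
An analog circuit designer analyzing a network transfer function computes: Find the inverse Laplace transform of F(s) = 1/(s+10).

Standard pair: k/(s+a) <-> k*e^(-at)*u(t)
With k=1, a=10: f(t) = e^(-10t)*u(t)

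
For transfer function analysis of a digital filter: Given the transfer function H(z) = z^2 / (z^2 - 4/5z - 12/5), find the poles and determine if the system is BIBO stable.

Poles are roots of the denominator: z^2 - 4/5z - 12/5 = 0.
Quadratic formula: z = [-(-4/5) +/- sqrt((-4/5)^2 - 4*(-12/5))] / 2
Discriminant = 16/25 + 48/5 = 256/25; sqrt = 16/5.
z = (4/5 +/- 16/5) / 2 => z = 2 or z = -6/5.
|p1| = 2, |p2| = 6/5.
For BIBO stability, all poles must lie inside the unit circle (|p| < 1).
System is UNSTABLE since at least one |p| >= 1.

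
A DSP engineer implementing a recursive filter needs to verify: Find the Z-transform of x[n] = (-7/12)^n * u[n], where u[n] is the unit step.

The Z-transform of a^n * u[n] is z/(z-a) for |z| > |a|.
Here a = -7/12, so X(z) = z/(z - (-7/12)) = 12z/(12z + 7)
ROC: |z| > 7/12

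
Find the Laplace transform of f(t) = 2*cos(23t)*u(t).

Standard pair: cos(wt)*u(t) <-> s/(s^2+w^2)
With w = 23: L{2*cos(23t)*u(t)} = 2s/(s^2+529)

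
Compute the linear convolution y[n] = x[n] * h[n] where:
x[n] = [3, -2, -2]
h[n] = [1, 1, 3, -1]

y[n] = sum_k x[k]*h[n-k]. Output length = len(x) + len(h) - 1 = 3 + 4 - 1 = 6.
y[0] = 3*1 = 3
y[1] = -2*1 + 3*1 = 1
y[2] = -2*1 + -2*1 + 3*3 = 5
y[3] = -2*1 + -2*3 + 3*-1 = -11
y[4] = -2*3 + -2*-1 = -4
y[5] = -2*-1 = 2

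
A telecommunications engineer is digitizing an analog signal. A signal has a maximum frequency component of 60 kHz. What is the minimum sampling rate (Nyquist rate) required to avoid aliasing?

By the Nyquist-Shannon sampling theorem,
the minimum sampling rate (Nyquist rate) must be at least 2 * f_max.
Nyquist rate = 2 * 60 kHz = 120 kHz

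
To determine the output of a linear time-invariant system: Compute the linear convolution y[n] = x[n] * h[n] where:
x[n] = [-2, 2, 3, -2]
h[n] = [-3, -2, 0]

y[n] = sum_k x[k]*h[n-k]. Output length = len(x) + len(h) - 1 = 4 + 3 - 1 = 6.
y[0] = -2*-3 = 6
y[1] = 2*-3 + -2*-2 = -2
y[2] = 3*-3 + 2*-2 + -2*0 = -13
y[3] = -2*-3 + 3*-2 + 2*0 = 0
y[4] = -2*-2 + 3*0 = 4
y[5] = -2*0 = 0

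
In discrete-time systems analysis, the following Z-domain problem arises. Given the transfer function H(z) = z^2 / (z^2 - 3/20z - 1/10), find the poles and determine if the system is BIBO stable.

Poles are roots of the denominator: z^2 - 3/20z - 1/10 = 0.
Quadratic formula: z = [-(-3/20) +/- sqrt((-3/20)^2 - 4*(-1/10))] / 2
Discriminant = 9/400 + 2/5 = 169/400; sqrt = 13/20.
z = (3/20 +/- 13/20) / 2 => z = 2/5 or z = -1/4.
|p1| = 2/5, |p2| = 1/4.
For BIBO stability, all poles must lie inside the unit circle (|p| < 1).
System is STABLE since both |p| < 1.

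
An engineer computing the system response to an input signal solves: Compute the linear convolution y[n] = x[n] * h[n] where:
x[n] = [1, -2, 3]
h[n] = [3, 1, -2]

y[n] = sum_k x[k]*h[n-k]. Output length = len(x) + len(h) - 1 = 3 + 3 - 1 = 5.
y[0] = 1*3 = 3
y[1] = -2*3 + 1*1 = -5
y[2] = 3*3 + -2*1 + 1*-2 = 5
y[3] = 3*1 + -2*-2 = 7
y[4] = 3*-2 = -6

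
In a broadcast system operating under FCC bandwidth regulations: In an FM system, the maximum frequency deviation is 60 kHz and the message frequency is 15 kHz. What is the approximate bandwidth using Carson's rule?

Carson's rule: BW = 2*(delta_f + f_m)
= 2*(60 + 15) kHz = 150 kHz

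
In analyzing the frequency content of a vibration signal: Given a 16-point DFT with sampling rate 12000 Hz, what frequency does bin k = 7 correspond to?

The frequency of DFT bin k is: f_k = k * f_s / N
f_7 = 7 * 12000 / 16 = 5250 Hz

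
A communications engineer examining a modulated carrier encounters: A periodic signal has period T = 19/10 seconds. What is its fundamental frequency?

The fundamental frequency is the reciprocal of the period.
f = 1/T = 1/(19/10) = 10/19 Hz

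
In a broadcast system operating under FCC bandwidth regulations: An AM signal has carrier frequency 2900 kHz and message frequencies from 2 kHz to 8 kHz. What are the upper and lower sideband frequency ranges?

Upper sideband (USB) = fc + [fm_low, fm_high] = 2900 + [2, 8] = [2902, 2908] kHz
Lower sideband (LSB) = fc - [fm_high, fm_low] = 2900 - [8, 2] = [2892, 2898] kHz
Total occupied spectrum: 2892 kHz to 2908 kHz (plus carrier at 2900 kHz)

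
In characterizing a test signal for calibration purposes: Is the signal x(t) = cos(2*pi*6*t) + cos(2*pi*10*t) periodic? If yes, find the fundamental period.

f1 = 6 Hz, f2 = 10 Hz
Period T1 = 1/6, T2 = 1/10
Ratio T1/T2 = 10/6, which is rational.
The signal is periodic with fundamental period T = 1/GCD(6,10) = 1/2 s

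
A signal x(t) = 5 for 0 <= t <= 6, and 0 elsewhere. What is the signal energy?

Energy = integral of |x(t)|^2 dt over the signal duration
= 5^2 * 6 = 25 * 6 = 150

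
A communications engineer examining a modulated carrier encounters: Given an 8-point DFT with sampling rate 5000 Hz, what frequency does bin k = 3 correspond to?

The frequency of DFT bin k is: f_k = k * f_s / N
f_3 = 3 * 5000 / 8 = 1875 Hz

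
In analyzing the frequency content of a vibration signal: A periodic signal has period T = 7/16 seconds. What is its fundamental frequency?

The fundamental frequency is the reciprocal of the period.
f = 1/T = 1/(7/16) = 16/7 Hz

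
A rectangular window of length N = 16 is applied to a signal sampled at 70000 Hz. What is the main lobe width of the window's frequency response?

For a rectangular window of length N,
the main lobe width in frequency is 2*f_s/N.
= 2*70000/16 = 8750 Hz
This determines the minimum frequency separation for resolving two sinusoids.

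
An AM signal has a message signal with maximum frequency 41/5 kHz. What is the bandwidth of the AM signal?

In AM (double-sideband), the bandwidth is twice the message frequency.
BW = 2 * f_m = 2 * 41/5 kHz = 82/5 kHz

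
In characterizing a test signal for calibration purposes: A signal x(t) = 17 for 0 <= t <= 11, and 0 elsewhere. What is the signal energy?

Energy = integral of |x(t)|^2 dt over the signal duration
= 17^2 * 11 = 289 * 11 = 3179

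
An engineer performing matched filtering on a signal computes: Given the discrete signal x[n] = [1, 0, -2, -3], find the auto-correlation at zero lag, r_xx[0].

The auto-correlation at zero lag r_xx[0] equals the signal energy.
r_xx[0] = sum of x[n]^2 = 1^2 + 0^2 + (-2)^2 + (-3)^2
= 1 + 0 + 4 + 9 = 14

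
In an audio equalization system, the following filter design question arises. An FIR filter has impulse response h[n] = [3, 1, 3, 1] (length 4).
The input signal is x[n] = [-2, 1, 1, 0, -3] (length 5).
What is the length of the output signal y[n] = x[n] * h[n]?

For linear convolution, the output length is:
len(y) = len(x) + len(h) - 1 = 5 + 4 - 1 = 8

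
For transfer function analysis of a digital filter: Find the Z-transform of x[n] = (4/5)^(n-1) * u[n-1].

Time-shifting property: if X(z) = Z{x[n]}, then Z{x[n-d]} = z^(-d) * X(z)
X(z) = z/(z - 4/5) for x[n] = (4/5)^n * u[n]
Z{x[n-1]} = z^(-1) * z/(z - 4/5) = 1/(z - 4/5)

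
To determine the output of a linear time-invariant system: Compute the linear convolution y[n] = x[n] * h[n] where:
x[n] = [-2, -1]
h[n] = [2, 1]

y[n] = sum_k x[k]*h[n-k]. Output length = len(x) + len(h) - 1 = 2 + 2 - 1 = 3.
y[0] = -2*2 = -4
y[1] = -1*2 + -2*1 = -4
y[2] = -1*1 = -1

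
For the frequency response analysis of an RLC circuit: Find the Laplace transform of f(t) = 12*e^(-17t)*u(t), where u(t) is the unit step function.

Standard Laplace transform pair:
e^(-at)*u(t) <-> 1/(s+a)
With a = 17: L{12*e^(-17t)*u(t)} = 12/(s+17), ROC: Re(s) > -17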